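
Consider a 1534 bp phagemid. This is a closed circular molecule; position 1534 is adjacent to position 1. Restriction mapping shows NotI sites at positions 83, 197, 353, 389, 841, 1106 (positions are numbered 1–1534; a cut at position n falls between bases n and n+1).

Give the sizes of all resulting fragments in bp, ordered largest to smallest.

Circular molecule, 6 cuts → 6 fragments:
  197 − 83 = 114 bp
  353 − 197 = 156 bp
  389 − 353 = 36 bp
  841 − 389 = 452 bp
  1106 − 841 = 265 bp
  wrap: 1534 − 1106 + 83 = 511 bp
Sorted largest to smallest: 511, 452, 265, 156, 114, 36 bp.

511, 452, 265, 156, 114, 36 bp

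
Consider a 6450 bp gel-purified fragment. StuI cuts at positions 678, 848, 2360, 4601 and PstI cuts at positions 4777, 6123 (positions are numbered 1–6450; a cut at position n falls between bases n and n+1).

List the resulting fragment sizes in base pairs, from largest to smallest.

Combined cut positions (sorted): 678, 848, 2360, 4601, 4777, 6123.
Linear molecule, 6 cuts → 7 fragments:
  678 − 0 = 678 bp
  848 − 678 = 170 bp
  2360 − 848 = 1512 bp
  4601 − 2360 = 2241 bp
  4777 − 4601 = 176 bp
  6123 − 4777 = 1346 bp
  6450 − 6123 = 327 bp
Sorted largest to smallest: 2241, 1512, 1346, 678, 327, 176, 170 bp.

2241, 1512, 1346, 678, 327, 176, 170 bp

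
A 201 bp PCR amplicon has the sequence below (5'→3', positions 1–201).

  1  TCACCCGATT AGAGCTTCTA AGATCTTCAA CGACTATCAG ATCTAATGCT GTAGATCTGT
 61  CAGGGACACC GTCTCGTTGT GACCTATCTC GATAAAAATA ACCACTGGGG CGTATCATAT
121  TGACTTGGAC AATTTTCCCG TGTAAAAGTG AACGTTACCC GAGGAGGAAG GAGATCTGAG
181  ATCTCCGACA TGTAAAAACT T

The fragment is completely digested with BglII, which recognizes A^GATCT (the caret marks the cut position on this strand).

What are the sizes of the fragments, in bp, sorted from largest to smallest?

119, 22, 21, 18, 14, 7 bp

BglII sites (AGATCT) start at positions 21, 39, 53, 172, 179.
BglII cuts after the first base of each site, so after positions 21, 39, 53, 172, 179.
Linear molecule, 5 cuts → 6 fragments:
  1–21 → 21 bp
  22–39 → 18 bp
  40–53 → 14 bp
  54–172 → 119 bp
  173–179 → 7 bp
  180–201 → 22 bp
Sorted largest to smallest: 119, 22, 21, 18, 14, 7 bp.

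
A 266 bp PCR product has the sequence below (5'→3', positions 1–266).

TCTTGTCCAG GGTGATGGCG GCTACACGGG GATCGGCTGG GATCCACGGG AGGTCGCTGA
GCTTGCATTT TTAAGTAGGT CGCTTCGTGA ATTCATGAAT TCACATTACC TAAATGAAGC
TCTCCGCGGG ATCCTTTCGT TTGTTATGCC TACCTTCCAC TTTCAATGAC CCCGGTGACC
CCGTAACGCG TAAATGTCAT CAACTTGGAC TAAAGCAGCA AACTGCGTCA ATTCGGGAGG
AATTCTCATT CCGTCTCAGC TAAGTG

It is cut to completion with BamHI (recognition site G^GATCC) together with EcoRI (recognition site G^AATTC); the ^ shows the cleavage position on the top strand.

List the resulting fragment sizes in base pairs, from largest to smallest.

111, 49, 40, 32, 26, 8 bp

BamHI sites (GGATCC) start at positions 40, 129.
BamHI cuts after the first base of each site, so after positions 40, 129.
EcoRI sites (GAATTC) start at positions 89, 97, 240.
EcoRI cuts after the first base of each site, so after positions 89, 97, 240.
Combined cut positions: 40, 89, 97, 129, 240.
Linear molecule, 5 cuts → 6 fragments:
  1–40 → 40 bp
  41–89 → 49 bp
  90–97 → 8 bp
  98–129 → 32 bp
  130–240 → 111 bp
  241–266 → 26 bp
Sorted largest to smallest: 111, 49, 40, 32, 26, 8 bp.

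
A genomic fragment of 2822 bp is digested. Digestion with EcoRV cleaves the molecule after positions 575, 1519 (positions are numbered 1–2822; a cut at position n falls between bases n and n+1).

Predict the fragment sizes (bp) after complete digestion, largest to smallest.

1303, 944, 575 bp

Linear molecule, 2 cuts → 3 fragments:
  575 − 0 = 575 bp
  1519 − 575 = 944 bp
  2822 − 1519 = 1303 bp
Sorted largest to smallest: 1303, 944, 575 bp.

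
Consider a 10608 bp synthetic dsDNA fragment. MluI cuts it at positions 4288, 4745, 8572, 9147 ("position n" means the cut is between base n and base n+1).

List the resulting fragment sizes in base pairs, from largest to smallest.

Linear molecule, 4 cuts → 5 fragments:
  4288 − 0 = 4288 bp
  4745 − 4288 = 457 bp
  8572 − 4745 = 3827 bp
  9147 − 8572 = 575 bp
  10608 − 9147 = 1461 bp
Sorted largest to smallest: 4288, 3827, 1461, 575, 457 bp.

4288, 3827, 1461, 575, 457 bp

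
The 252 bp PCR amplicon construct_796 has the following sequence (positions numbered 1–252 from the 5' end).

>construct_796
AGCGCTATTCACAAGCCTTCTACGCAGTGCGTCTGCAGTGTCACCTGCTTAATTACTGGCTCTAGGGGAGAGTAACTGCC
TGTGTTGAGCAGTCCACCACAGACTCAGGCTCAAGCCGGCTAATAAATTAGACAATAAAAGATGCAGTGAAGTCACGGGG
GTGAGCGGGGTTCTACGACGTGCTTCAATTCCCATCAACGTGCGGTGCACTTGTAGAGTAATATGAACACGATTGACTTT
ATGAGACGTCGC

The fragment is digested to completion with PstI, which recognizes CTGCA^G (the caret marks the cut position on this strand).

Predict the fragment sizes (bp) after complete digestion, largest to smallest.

The PstI site (CTGCAG) starts at position 33.
PstI cuts after base 5 of each site (before the last base), so after position 37.
Linear molecule, 1 cut → 2 fragments:
  1–37 → 37 bp
  38–252 → 215 bp
Sorted largest to smallest: 215, 37 bp.

215, 37 bp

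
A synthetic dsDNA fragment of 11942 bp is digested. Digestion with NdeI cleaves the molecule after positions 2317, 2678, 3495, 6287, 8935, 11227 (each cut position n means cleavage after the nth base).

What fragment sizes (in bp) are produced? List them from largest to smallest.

Linear molecule, 6 cuts → 7 fragments:
  2317 − 0 = 2317 bp
  2678 − 2317 = 361 bp
  3495 − 2678 = 817 bp
  6287 − 3495 = 2792 bp
  8935 − 6287 = 2648 bp
  11227 − 8935 = 2292 bp
  11942 − 11227 = 715 bp
Sorted largest to smallest: 2792, 2648, 2317, 2292, 817, 715, 361 bp.

2792, 2648, 2317, 2292, 817, 715, 361 bp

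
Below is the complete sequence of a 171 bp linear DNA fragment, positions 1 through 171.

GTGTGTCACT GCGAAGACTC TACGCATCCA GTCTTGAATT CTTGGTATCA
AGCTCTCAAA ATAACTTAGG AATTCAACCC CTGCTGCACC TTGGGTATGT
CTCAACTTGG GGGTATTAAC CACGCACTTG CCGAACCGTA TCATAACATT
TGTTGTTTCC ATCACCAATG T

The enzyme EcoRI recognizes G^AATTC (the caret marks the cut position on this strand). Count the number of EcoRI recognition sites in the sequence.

2

GAATTC occurs starting at positions 36, 70.
EcoRI cuts at 2 sites.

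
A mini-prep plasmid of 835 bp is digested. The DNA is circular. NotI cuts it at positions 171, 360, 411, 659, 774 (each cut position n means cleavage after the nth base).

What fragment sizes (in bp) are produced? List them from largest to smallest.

248, 232, 189, 115, 51 bp

Circular molecule, 5 cuts → 5 fragments:
  360 − 171 = 189 bp
  411 − 360 = 51 bp
  659 − 411 = 248 bp
  774 − 659 = 115 bp
  wrap: 835 − 774 + 171 = 232 bp
Sorted largest to smallest: 248, 232, 189, 115, 51 bp.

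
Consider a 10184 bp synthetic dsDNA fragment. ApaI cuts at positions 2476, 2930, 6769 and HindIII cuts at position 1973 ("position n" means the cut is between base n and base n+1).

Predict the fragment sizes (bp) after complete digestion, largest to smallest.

3839, 3415, 1973, 503, 454 bp

Combined cut positions (sorted): 1973, 2476, 2930, 6769.
Linear molecule, 4 cuts → 5 fragments:
  1973 − 0 = 1973 bp
  2476 − 1973 = 503 bp
  2930 − 2476 = 454 bp
  6769 − 2930 = 3839 bp
  10184 − 6769 = 3415 bp
Sorted largest to smallest: 3839, 3415, 1973, 503, 454 bp.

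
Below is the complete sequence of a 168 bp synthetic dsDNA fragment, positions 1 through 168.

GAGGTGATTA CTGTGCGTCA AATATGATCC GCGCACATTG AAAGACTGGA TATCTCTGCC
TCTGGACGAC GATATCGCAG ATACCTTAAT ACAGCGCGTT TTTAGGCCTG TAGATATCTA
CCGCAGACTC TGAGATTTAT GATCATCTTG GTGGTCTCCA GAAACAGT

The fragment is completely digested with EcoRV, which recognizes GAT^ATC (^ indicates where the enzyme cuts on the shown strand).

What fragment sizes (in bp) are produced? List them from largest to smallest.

53, 51, 42, 22 bp

EcoRV sites (GATATC) start at positions 49, 71, 113.
EcoRV cuts after base 3 of each site, so after positions 51, 73, 115.
Linear molecule, 3 cuts → 4 fragments:
  1–51 → 51 bp
  52–73 → 22 bp
  74–115 → 42 bp
  116–168 → 53 bp
Sorted largest to smallest: 53, 51, 42, 22 bp.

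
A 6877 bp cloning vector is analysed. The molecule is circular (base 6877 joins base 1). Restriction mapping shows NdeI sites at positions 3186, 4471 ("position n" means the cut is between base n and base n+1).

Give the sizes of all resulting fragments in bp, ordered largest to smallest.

Circular molecule, 2 cuts → 2 fragments:
  4471 − 3186 = 1285 bp
  wrap: 6877 − 4471 + 3186 = 5592 bp
Sorted largest to smallest: 5592, 1285 bp.

5592, 1285 bp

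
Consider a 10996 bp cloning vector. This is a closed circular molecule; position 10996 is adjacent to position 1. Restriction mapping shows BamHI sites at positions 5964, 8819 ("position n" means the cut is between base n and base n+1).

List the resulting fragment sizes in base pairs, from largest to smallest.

Circular molecule, 2 cuts → 2 fragments:
  8819 − 5964 = 2855 bp
  wrap: 10996 − 8819 + 5964 = 8141 bp
Sorted largest to smallest: 8141, 2855 bp.

8141, 2855 bp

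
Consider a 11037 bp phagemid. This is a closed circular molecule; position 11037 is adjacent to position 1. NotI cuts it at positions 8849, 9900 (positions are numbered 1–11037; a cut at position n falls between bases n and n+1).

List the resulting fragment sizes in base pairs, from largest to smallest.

9986, 1051 bp

Circular molecule, 2 cuts → 2 fragments:
  9900 − 8849 = 1051 bp
  wrap: 11037 − 9900 + 8849 = 9986 bp
Sorted largest to smallest: 9986, 1051 bp.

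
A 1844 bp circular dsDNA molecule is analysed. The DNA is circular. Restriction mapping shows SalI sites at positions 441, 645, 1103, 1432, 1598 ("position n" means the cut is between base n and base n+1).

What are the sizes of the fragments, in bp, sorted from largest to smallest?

687, 458, 329, 204, 166 bp

Circular molecule, 5 cuts → 5 fragments:
  645 − 441 = 204 bp
  1103 − 645 = 458 bp
  1432 − 1103 = 329 bp
  1598 − 1432 = 166 bp
  wrap: 1844 − 1598 + 441 = 687 bp
Sorted largest to smallest: 687, 458, 329, 204, 166 bp.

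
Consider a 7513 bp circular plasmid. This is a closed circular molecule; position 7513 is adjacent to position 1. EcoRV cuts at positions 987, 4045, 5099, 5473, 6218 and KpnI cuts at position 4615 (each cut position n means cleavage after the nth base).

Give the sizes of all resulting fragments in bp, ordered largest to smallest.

Combined cut positions (sorted): 987, 4045, 4615, 5099, 5473, 6218.
Circular molecule, 6 cuts → 6 fragments:
  4045 − 987 = 3058 bp
  4615 − 4045 = 570 bp
  5099 − 4615 = 484 bp
  5473 − 5099 = 374 bp
  6218 − 5473 = 745 bp
  wrap: 7513 − 6218 + 987 = 2282 bp
Sorted largest to smallest: 3058, 2282, 745, 570, 484, 374 bp.

3058, 2282, 745, 570, 484, 374 bp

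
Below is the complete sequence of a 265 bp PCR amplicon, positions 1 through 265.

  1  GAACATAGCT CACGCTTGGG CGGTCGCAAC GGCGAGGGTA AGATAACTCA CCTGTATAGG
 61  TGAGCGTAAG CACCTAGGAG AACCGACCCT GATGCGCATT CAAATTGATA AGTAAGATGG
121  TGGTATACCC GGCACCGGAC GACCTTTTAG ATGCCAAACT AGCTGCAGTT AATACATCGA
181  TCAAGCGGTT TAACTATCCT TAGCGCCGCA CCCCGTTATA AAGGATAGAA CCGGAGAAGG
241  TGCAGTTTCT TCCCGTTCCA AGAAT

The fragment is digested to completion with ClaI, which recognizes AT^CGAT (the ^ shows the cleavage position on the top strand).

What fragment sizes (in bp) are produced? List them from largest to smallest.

The ClaI site (ATCGAT) starts at position 176.
ClaI cuts after base 2 of each site, so after position 177.
Linear molecule, 1 cut → 2 fragments:
  1–177 → 177 bp
  178–265 → 88 bp
Sorted largest to smallest: 177, 88 bp.

177, 88 bp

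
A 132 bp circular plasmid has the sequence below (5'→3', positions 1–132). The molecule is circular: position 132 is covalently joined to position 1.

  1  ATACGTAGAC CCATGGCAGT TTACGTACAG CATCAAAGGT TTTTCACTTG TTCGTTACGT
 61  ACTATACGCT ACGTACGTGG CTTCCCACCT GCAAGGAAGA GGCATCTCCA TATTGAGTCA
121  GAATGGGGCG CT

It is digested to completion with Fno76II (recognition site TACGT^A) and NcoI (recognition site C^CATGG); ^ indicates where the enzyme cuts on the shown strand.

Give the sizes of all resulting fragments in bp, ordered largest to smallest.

64, 34, 15, 14, 5 bp

Fno76II sites (TACGTA) start at positions 2, 22, 56, 70.
Fno76II cuts after base 5 of each site (before the last base), so after positions 6, 26, 60, 74.
The NcoI site (CCATGG) starts at position 11.
NcoI cuts after the first base of each site, so after position 11.
Combined cut positions: 6, 11, 26, 60, 74.
Circular molecule, 5 cuts → 5 fragments:
  7–11 → 5 bp
  12–26 → 15 bp
  27–60 → 34 bp
  61–74 → 14 bp
  75–132 then 1–6 → 58 + 6 = 64 bp
Sorted largest to smallest: 64, 34, 15, 14, 5 bp.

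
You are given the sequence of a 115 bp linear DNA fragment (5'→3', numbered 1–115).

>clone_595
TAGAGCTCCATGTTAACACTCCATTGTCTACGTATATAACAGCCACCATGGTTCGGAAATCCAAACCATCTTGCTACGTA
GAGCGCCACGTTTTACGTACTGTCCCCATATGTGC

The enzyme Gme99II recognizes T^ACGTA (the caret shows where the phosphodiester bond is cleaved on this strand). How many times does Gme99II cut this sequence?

TACGTA occurs starting at positions 29, 75, 94.
Gme99II cuts at 3 sites.

3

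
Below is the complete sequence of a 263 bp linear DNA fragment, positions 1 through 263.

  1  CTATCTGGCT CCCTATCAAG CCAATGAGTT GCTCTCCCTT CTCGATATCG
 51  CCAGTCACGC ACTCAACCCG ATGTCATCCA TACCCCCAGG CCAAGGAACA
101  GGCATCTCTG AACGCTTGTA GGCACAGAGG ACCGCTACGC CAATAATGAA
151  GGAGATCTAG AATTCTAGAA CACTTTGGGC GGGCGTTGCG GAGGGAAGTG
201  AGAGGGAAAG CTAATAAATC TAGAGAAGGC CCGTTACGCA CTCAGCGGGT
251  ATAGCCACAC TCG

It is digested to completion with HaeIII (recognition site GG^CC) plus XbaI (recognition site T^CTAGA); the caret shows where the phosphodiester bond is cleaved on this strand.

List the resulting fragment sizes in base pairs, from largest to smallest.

90, 66, 55, 34, 10, 8 bp

HaeIII sites (GGCC) start at positions 89, 228.
HaeIII cuts after base 2 of each site, so after positions 90, 229.
XbaI sites (TCTAGA) start at positions 156, 164, 219.
XbaI cuts after the first base of each site, so after positions 156, 164, 219.
Combined cut positions: 90, 156, 164, 219, 229.
Linear molecule, 5 cuts → 6 fragments:
  1–90 → 90 bp
  91–156 → 66 bp
  157–164 → 8 bp
  165–219 → 55 bp
  220–229 → 10 bp
  230–263 → 34 bp
Sorted largest to smallest: 90, 66, 55, 34, 10, 8 bp.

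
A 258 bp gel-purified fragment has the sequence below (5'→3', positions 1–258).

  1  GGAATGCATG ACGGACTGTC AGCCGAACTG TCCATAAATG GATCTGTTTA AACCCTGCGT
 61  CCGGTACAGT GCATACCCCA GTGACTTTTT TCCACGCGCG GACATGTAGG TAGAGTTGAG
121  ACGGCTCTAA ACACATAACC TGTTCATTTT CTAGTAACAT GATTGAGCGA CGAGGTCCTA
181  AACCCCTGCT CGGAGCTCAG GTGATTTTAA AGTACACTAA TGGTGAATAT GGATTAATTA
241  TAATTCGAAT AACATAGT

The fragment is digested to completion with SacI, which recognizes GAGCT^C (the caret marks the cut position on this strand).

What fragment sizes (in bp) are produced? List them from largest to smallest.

The SacI site (GAGCTC) starts at position 193.
SacI cuts after base 5 of each site (before the last base), so after position 197.
Linear molecule, 1 cut → 2 fragments:
  1–197 → 197 bp
  198–258 → 61 bp
Sorted largest to smallest: 197, 61 bp.

197, 61 bp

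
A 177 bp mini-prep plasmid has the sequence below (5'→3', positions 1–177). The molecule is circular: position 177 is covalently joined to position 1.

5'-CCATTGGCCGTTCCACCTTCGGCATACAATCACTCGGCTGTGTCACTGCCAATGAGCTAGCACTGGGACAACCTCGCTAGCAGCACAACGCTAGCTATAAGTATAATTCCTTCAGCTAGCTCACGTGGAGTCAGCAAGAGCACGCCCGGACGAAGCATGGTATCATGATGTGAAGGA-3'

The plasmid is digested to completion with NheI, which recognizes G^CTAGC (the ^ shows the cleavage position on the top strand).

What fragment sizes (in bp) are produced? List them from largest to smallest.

NheI sites (GCTAGC) start at positions 56, 76, 90, 115.
NheI cuts after the first base of each site, so after positions 56, 76, 90, 115.
Circular molecule, 4 cuts → 4 fragments:
  57–76 → 20 bp
  77–90 → 14 bp
  91–115 → 25 bp
  116–177 then 1–56 → 62 + 56 = 118 bp
Sorted largest to smallest: 118, 25, 20, 14 bp.

118, 25, 20, 14 bp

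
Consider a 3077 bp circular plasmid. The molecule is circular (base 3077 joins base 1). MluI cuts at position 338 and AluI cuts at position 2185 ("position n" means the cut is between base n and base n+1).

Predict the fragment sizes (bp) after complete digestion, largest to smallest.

Combined cut positions (sorted): 338, 2185.
Circular molecule, 2 cuts → 2 fragments:
  2185 − 338 = 1847 bp
  wrap: 3077 − 2185 + 338 = 1230 bp
Sorted largest to smallest: 1847, 1230 bp.

1847, 1230 bp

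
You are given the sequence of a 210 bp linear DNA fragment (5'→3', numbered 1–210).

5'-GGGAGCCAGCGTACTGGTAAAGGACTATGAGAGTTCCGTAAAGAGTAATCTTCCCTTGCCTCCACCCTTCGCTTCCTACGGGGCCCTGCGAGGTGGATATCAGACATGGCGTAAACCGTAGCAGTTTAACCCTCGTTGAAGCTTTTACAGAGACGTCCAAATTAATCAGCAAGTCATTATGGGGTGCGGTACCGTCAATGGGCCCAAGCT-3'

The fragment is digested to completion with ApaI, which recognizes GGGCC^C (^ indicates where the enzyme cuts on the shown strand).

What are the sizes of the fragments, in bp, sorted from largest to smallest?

ApaI sites (GGGCCC) start at positions 81, 200.
ApaI cuts after base 5 of each site (before the last base), so after positions 85, 204.
Linear molecule, 2 cuts → 3 fragments:
  1–85 → 85 bp
  86–204 → 119 bp
  205–210 → 6 bp
Sorted largest to smallest: 119, 85, 6 bp.

119, 85, 6 bp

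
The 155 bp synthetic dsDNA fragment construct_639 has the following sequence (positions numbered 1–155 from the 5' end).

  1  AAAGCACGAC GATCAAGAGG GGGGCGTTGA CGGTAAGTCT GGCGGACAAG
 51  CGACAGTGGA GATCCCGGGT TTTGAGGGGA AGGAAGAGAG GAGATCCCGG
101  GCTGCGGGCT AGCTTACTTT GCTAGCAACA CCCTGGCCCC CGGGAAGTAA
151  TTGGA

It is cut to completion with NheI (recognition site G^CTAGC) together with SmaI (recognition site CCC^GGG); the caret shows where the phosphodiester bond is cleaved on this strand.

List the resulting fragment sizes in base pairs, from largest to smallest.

66, 32, 20, 14, 13, 10 bp

NheI sites (GCTAGC) start at positions 108, 121.
NheI cuts after the first base of each site, so after positions 108, 121.
SmaI sites (CCCGGG) start at positions 64, 96, 139.
SmaI cuts after base 3 of each site, so after positions 66, 98, 141.
Combined cut positions: 66, 98, 108, 121, 141.
Linear molecule, 5 cuts → 6 fragments:
  1–66 → 66 bp
  67–98 → 32 bp
  99–108 → 10 bp
  109–121 → 13 bp
  122–141 → 20 bp
  142–155 → 14 bp
Sorted largest to smallest: 66, 32, 20, 14, 13, 10 bp.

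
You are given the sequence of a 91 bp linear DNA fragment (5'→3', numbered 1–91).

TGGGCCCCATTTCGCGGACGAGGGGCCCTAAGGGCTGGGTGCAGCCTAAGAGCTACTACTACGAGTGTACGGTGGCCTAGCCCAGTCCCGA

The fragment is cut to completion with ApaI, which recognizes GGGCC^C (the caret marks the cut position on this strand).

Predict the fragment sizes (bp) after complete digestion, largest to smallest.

64, 21, 6 bp

ApaI sites (GGGCCC) start at positions 2, 23.
ApaI cuts after base 5 of each site (before the last base), so after positions 6, 27.
Linear molecule, 2 cuts → 3 fragments:
  1–6 → 6 bp
  7–27 → 21 bp
  28–91 → 64 bp
Sorted largest to smallest: 64, 21, 6 bp.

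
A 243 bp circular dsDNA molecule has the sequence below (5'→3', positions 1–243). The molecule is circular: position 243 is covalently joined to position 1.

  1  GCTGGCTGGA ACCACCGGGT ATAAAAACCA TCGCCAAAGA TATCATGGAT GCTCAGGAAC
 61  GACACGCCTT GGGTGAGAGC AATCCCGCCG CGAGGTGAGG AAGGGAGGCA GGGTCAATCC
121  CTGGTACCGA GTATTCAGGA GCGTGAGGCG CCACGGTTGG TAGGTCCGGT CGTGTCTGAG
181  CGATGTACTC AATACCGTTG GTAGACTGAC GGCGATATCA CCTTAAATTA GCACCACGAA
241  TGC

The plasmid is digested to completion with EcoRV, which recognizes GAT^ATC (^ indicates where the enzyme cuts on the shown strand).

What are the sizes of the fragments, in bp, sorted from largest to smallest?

175, 68 bp

EcoRV sites (GATATC) start at positions 39, 214.
EcoRV cuts after base 3 of each site, so after positions 41, 216.
Circular molecule, 2 cuts → 2 fragments:
  42–216 → 175 bp
  217–243 then 1–41 → 27 + 41 = 68 bp
Sorted largest to smallest: 175, 68 bp.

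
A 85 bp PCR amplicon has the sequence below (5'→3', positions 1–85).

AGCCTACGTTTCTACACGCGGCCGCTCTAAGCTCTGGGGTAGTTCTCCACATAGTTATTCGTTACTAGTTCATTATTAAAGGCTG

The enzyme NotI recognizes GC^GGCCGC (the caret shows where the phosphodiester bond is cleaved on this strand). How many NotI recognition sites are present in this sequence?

GCGGCCGC occurs starting at position 18.
NotI cuts at 1 site.

1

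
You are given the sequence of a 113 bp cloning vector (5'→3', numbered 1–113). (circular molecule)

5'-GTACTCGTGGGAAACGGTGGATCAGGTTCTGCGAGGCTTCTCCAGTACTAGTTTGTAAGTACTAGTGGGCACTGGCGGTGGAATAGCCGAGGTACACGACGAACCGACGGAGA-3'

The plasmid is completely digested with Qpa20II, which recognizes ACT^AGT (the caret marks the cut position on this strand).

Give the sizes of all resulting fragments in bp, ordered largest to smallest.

Qpa20II sites (ACTAGT) start at positions 47, 61.
Qpa20II cuts after base 3 of each site, so after positions 49, 63.
Circular molecule, 2 cuts → 2 fragments:
  50–63 → 14 bp
  64–113 then 1–49 → 50 + 49 = 99 bp
Sorted largest to smallest: 99, 14 bp.

99, 14 bp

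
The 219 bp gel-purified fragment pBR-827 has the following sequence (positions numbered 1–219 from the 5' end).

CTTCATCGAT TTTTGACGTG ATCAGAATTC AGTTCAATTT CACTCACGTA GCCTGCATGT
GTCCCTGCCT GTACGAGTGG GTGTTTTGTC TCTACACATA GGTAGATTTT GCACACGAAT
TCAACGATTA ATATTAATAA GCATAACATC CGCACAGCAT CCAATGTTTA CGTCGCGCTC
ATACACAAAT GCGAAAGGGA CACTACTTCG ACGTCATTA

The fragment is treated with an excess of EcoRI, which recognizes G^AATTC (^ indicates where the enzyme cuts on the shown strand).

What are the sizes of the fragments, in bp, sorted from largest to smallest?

102, 92, 25 bp

EcoRI sites (GAATTC) start at positions 25, 117.
EcoRI cuts after the first base of each site, so after positions 25, 117.
Linear molecule, 2 cuts → 3 fragments:
  1–25 → 25 bp
  26–117 → 92 bp
  118–219 → 102 bp
Sorted largest to smallest: 102, 92, 25 bp.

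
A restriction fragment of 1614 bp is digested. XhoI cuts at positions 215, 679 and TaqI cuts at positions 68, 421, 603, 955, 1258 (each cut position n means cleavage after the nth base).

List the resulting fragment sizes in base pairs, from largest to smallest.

356, 303, 276, 206, 182, 147, 76, 68 bp

Combined cut positions (sorted): 68, 215, 421, 603, 679, 955, 1258.
Linear molecule, 7 cuts → 8 fragments:
  68 − 0 = 68 bp
  215 − 68 = 147 bp
  421 − 215 = 206 bp
  603 − 421 = 182 bp
  679 − 603 = 76 bp
  955 − 679 = 276 bp
  1258 − 955 = 303 bp
  1614 − 1258 = 356 bp
Sorted largest to smallest: 356, 303, 276, 206, 182, 147, 76, 68 bp.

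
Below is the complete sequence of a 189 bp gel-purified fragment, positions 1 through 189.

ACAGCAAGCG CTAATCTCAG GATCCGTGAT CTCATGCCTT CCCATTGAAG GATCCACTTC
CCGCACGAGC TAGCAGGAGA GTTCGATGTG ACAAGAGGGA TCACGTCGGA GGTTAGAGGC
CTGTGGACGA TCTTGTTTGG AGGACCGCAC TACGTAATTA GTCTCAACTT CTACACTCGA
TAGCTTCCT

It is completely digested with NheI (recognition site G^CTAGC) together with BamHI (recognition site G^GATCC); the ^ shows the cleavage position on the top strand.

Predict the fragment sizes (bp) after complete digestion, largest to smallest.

120, 30, 20, 19 bp

The NheI site (GCTAGC) starts at position 69.
NheI cuts after the first base of each site, so after position 69.
BamHI sites (GGATCC) start at positions 20, 50.
BamHI cuts after the first base of each site, so after positions 20, 50.
Combined cut positions: 20, 50, 69.
Linear molecule, 3 cuts → 4 fragments:
  1–20 → 20 bp
  21–50 → 30 bp
  51–69 → 19 bp
  70–189 → 120 bp
Sorted largest to smallest: 120, 30, 20, 19 bp.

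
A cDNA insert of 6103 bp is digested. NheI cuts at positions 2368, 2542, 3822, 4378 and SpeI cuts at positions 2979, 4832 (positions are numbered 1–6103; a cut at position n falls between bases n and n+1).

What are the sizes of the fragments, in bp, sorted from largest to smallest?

2368, 1271, 843, 556, 454, 437, 174 bp

Combined cut positions (sorted): 2368, 2542, 2979, 3822, 4378, 4832.
Linear molecule, 6 cuts → 7 fragments:
  2368 − 0 = 2368 bp
  2542 − 2368 = 174 bp
  2979 − 2542 = 437 bp
  3822 − 2979 = 843 bp
  4378 − 3822 = 556 bp
  4832 − 4378 = 454 bp
  6103 − 4832 = 1271 bp
Sorted largest to smallest: 2368, 1271, 843, 556, 454, 437, 174 bp.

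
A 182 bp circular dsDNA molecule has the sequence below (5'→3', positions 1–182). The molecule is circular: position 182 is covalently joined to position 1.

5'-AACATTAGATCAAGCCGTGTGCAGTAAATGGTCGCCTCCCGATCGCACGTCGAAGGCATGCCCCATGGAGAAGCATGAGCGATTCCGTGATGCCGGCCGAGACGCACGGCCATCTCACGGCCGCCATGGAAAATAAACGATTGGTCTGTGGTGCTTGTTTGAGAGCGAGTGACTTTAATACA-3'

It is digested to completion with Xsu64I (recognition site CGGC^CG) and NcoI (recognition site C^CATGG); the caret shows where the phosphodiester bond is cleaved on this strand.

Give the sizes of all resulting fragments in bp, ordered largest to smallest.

Xsu64I sites (CGGCCG) start at positions 94, 118.
Xsu64I cuts after base 4 of each site, so after positions 97, 121.
NcoI sites (CCATGG) start at positions 63, 124.
NcoI cuts after the first base of each site, so after positions 63, 124.
Combined cut positions: 63, 97, 121, 124.
Circular molecule, 4 cuts → 4 fragments:
  64–97 → 34 bp
  98–121 → 24 bp
  122–124 → 3 bp
  125–182 then 1–63 → 58 + 63 = 121 bp
Sorted largest to smallest: 121, 34, 24, 3 bp.

121, 34, 24, 3 bp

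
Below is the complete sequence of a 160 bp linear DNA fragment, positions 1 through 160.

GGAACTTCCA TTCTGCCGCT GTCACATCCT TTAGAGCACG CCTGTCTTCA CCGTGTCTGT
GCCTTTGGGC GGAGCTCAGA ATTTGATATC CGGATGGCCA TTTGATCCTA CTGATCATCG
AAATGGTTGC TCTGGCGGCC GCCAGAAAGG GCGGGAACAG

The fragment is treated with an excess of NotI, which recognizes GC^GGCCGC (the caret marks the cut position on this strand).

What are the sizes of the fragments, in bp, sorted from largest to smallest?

The NotI site (GCGGCCGC) starts at position 135.
NotI cuts after base 2 of each site, so after position 136.
Linear molecule, 1 cut → 2 fragments:
  1–136 → 136 bp
  137–160 → 24 bp
Sorted largest to smallest: 136, 24 bp.

136, 24 bp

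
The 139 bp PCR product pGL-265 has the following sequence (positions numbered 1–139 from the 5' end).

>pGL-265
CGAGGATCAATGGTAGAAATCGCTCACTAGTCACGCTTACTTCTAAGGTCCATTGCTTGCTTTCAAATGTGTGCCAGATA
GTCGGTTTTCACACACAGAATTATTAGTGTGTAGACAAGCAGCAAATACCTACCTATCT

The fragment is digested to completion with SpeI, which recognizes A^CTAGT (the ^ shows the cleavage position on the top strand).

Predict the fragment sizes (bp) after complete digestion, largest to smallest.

113, 26 bp

The SpeI site (ACTAGT) starts at position 26.
SpeI cuts after the first base of each site, so after position 26.
Linear molecule, 1 cut → 2 fragments:
  1–26 → 26 bp
  27–139 → 113 bp
Sorted largest to smallest: 113, 26 bp.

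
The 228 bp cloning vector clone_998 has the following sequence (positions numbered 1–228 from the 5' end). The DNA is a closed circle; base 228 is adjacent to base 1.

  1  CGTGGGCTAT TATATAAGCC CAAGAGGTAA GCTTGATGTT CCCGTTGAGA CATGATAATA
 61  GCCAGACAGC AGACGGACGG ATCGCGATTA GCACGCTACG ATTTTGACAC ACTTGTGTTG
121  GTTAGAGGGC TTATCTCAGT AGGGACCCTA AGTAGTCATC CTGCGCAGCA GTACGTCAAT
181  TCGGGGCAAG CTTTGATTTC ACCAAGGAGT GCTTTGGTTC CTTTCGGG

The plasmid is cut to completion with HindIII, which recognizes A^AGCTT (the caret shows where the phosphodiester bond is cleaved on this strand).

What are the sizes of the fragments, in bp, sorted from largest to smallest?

HindIII sites (AAGCTT) start at positions 29, 188.
HindIII cuts after the first base of each site, so after positions 29, 188.
Circular molecule, 2 cuts → 2 fragments:
  30–188 → 159 bp
  189–228 then 1–29 → 40 + 29 = 69 bp
Sorted largest to smallest: 159, 69 bp.

159, 69 bp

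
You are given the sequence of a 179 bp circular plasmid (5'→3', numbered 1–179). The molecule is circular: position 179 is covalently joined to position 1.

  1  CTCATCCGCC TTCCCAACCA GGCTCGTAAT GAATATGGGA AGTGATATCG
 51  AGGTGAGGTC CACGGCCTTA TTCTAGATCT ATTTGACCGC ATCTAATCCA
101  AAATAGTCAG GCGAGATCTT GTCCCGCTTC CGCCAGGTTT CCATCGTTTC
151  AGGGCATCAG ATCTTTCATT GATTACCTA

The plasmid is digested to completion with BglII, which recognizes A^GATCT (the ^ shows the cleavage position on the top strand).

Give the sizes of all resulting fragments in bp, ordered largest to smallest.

95, 45, 39 bp

BglII sites (AGATCT) start at positions 75, 114, 159.
BglII cuts after the first base of each site, so after positions 75, 114, 159.
Circular molecule, 3 cuts → 3 fragments:
  76–114 → 39 bp
  115–159 → 45 bp
  160–179 then 1–75 → 20 + 75 = 95 bp
Sorted largest to smallest: 95, 45, 39 bp.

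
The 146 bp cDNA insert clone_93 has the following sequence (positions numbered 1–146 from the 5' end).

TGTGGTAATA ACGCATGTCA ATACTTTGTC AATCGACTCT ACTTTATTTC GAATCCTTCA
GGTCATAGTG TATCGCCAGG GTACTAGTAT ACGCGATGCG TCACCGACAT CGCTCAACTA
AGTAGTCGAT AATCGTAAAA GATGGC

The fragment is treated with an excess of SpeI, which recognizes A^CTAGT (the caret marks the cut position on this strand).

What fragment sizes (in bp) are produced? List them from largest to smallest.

The SpeI site (ACTAGT) starts at position 83.
SpeI cuts after the first base of each site, so after position 83.
Linear molecule, 1 cut → 2 fragments:
  1–83 → 83 bp
  84–146 → 63 bp
Sorted largest to smallest: 83, 63 bp.

83, 63 bp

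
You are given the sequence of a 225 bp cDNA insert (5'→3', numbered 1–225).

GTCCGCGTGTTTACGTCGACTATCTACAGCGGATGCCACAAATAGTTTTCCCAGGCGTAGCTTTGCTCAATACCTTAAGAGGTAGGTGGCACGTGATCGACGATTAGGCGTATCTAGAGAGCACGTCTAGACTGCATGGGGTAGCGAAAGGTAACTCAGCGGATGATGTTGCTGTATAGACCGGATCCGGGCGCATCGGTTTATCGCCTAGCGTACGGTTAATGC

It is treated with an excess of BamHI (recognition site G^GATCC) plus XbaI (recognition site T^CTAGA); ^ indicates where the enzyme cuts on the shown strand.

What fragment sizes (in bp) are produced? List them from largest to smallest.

The BamHI site (GGATCC) starts at position 183.
BamHI cuts after the first base of each site, so after position 183.
XbaI sites (TCTAGA) start at positions 113, 126.
XbaI cuts after the first base of each site, so after positions 113, 126.
Combined cut positions: 113, 126, 183.
Linear molecule, 3 cuts → 4 fragments:
  1–113 → 113 bp
  114–126 → 13 bp
  127–183 → 57 bp
  184–225 → 42 bp
Sorted largest to smallest: 113, 57, 42, 13 bp.

113, 57, 42, 13 bp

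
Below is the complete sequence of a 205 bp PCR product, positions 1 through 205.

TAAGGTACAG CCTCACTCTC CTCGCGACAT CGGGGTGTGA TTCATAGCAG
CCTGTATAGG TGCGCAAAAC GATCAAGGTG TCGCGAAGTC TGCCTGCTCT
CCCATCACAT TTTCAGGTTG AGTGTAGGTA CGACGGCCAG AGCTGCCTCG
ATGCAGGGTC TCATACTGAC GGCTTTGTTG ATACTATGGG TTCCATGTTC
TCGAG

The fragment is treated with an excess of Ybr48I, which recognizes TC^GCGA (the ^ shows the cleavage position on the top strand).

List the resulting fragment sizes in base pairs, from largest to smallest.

Ybr48I sites (TCGCGA) start at positions 22, 81.
Ybr48I cuts after base 2 of each site, so after positions 23, 82.
Linear molecule, 2 cuts → 3 fragments:
  1–23 → 23 bp
  24–82 → 59 bp
  83–205 → 123 bp
Sorted largest to smallest: 123, 59, 23 bp.

123, 59, 23 bp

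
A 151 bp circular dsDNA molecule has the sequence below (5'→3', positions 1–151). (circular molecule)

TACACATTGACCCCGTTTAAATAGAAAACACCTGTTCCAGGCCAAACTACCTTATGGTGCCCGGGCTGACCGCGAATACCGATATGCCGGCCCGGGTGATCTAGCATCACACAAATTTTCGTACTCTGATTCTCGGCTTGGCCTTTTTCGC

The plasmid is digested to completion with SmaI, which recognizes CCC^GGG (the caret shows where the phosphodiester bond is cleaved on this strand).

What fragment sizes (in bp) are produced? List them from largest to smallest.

120, 31 bp

SmaI sites (CCCGGG) start at positions 60, 91.
SmaI cuts after base 3 of each site, so after positions 62, 93.
Circular molecule, 2 cuts → 2 fragments:
  63–93 → 31 bp
  94–151 then 1–62 → 58 + 62 = 120 bp
Sorted largest to smallest: 120, 31 bp.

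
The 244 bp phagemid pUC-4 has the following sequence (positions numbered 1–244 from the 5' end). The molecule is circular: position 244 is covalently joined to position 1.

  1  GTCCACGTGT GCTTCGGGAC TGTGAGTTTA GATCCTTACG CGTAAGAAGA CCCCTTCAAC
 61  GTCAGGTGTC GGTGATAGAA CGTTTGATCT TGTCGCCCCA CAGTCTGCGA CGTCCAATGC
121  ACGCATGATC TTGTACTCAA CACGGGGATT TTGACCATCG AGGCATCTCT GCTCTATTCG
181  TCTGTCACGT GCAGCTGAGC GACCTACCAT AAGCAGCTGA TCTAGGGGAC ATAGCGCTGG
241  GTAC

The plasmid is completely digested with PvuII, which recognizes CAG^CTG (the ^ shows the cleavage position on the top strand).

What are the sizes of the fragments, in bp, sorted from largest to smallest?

PvuII sites (CAGCTG) start at positions 192, 214.
PvuII cuts after base 3 of each site, so after positions 194, 216.
Circular molecule, 2 cuts → 2 fragments:
  195–216 → 22 bp
  217–244 then 1–194 → 28 + 194 = 222 bp
Sorted largest to smallest: 222, 22 bp.

222, 22 bp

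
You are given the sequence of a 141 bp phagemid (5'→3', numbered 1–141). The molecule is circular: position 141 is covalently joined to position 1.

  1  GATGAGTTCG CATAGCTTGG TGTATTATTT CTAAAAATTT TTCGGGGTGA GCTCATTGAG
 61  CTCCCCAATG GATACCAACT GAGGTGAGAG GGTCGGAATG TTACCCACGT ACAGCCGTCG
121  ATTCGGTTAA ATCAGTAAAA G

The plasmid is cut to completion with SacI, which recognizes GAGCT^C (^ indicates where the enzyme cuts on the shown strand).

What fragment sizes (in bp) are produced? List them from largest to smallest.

SacI sites (GAGCTC) start at positions 49, 58.
SacI cuts after base 5 of each site (before the last base), so after positions 53, 62.
Circular molecule, 2 cuts → 2 fragments:
  54–62 → 9 bp
  63–141 then 1–53 → 79 + 53 = 132 bp
Sorted largest to smallest: 132, 9 bp.

132, 9 bp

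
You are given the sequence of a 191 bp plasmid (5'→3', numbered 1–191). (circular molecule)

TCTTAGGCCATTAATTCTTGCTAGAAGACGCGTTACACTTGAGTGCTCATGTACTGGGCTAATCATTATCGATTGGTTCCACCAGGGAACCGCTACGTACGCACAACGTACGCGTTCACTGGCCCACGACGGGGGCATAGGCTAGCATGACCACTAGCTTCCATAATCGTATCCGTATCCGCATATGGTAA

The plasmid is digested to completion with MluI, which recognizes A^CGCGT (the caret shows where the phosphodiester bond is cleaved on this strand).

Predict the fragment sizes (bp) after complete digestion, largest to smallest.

MluI sites (ACGCGT) start at positions 28, 110.
MluI cuts after the first base of each site, so after positions 28, 110.
Circular molecule, 2 cuts → 2 fragments:
  29–110 → 82 bp
  111–191 then 1–28 → 81 + 28 = 109 bp
Sorted largest to smallest: 109, 82 bp.

109, 82 bp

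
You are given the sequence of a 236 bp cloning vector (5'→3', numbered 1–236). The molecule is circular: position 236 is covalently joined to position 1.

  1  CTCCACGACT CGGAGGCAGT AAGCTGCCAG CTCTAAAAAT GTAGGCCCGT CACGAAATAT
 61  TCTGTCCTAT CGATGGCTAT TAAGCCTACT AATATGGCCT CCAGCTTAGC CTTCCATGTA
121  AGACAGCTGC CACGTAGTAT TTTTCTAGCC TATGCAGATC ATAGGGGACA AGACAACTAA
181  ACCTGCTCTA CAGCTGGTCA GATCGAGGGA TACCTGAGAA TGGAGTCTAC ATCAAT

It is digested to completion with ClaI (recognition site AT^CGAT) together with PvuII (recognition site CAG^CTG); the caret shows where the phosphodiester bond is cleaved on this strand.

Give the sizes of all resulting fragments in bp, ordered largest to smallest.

113, 67, 56 bp

The ClaI site (ATCGAT) starts at position 69.
ClaI cuts after base 2 of each site, so after position 70.
PvuII sites (CAGCTG) start at positions 124, 191.
PvuII cuts after base 3 of each site, so after positions 126, 193.
Combined cut positions: 70, 126, 193.
Circular molecule, 3 cuts → 3 fragments:
  71–126 → 56 bp
  127–193 → 67 bp
  194–236 then 1–70 → 43 + 70 = 113 bp
Sorted largest to smallest: 113, 67, 56 bp.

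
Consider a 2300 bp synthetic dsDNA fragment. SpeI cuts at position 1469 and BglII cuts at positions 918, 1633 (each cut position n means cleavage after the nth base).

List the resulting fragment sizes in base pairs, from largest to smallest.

Combined cut positions (sorted): 918, 1469, 1633.
Linear molecule, 3 cuts → 4 fragments:
  918 − 0 = 918 bp
  1469 − 918 = 551 bp
  1633 − 1469 = 164 bp
  2300 − 1633 = 667 bp
Sorted largest to smallest: 918, 667, 551, 164 bp.

918, 667, 551, 164 bp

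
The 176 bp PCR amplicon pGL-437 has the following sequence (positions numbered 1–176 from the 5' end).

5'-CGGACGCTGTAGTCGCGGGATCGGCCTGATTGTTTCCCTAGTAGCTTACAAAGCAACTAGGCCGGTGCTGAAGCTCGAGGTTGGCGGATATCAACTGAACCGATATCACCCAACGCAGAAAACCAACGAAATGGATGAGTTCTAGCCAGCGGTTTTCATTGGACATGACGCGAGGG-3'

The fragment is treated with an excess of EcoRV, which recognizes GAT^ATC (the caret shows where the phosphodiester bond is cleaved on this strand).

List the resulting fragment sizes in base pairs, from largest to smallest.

EcoRV sites (GATATC) start at positions 87, 102.
EcoRV cuts after base 3 of each site, so after positions 89, 104.
Linear molecule, 2 cuts → 3 fragments:
  1–89 → 89 bp
  90–104 → 15 bp
  105–176 → 72 bp
Sorted largest to smallest: 89, 72, 15 bp.

89, 72, 15 bp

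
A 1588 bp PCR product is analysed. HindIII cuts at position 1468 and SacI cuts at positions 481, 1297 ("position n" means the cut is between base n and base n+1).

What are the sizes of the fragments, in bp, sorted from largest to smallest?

Combined cut positions (sorted): 481, 1297, 1468.
Linear molecule, 3 cuts → 4 fragments:
  481 − 0 = 481 bp
  1297 − 481 = 816 bp
  1468 − 1297 = 171 bp
  1588 − 1468 = 120 bp
Sorted largest to smallest: 816, 481, 171, 120 bp.

816, 481, 171, 120 bp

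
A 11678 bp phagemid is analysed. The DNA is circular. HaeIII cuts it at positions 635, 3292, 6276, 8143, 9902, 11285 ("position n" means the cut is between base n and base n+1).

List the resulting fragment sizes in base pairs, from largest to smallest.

2984, 2657, 1867, 1759, 1383, 1028 bp

Circular molecule, 6 cuts → 6 fragments:
  3292 − 635 = 2657 bp
  6276 − 3292 = 2984 bp
  8143 − 6276 = 1867 bp
  9902 − 8143 = 1759 bp
  11285 − 9902 = 1383 bp
  wrap: 11678 − 11285 + 635 = 1028 bp
Sorted largest to smallest: 2984, 2657, 1867, 1759, 1383, 1028 bp.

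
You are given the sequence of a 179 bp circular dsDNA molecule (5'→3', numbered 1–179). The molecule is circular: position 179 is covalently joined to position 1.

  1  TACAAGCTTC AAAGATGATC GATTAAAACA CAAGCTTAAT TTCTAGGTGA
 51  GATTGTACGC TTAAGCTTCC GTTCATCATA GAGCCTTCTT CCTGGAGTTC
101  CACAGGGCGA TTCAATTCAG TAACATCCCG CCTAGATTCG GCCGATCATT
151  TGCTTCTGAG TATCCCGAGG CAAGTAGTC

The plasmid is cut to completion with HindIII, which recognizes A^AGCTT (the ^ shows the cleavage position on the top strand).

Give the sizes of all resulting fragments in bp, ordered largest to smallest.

120, 31, 28 bp

HindIII sites (AAGCTT) start at positions 4, 32, 63.
HindIII cuts after the first base of each site, so after positions 4, 32, 63.
Circular molecule, 3 cuts → 3 fragments:
  5–32 → 28 bp
  33–63 → 31 bp
  64–179 then 1–4 → 116 + 4 = 120 bp
Sorted largest to smallest: 120, 31, 28 bp.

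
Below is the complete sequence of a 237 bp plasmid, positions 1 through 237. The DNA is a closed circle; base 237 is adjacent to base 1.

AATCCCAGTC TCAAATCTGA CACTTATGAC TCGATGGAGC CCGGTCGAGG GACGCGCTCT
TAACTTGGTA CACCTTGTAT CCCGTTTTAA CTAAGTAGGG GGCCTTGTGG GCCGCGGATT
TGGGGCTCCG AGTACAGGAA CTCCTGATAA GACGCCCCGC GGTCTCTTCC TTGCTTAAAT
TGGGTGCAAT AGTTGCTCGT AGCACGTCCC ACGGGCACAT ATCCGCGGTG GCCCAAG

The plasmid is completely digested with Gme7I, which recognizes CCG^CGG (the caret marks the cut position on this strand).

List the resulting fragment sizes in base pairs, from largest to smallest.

Gme7I sites (CCGCGG) start at positions 112, 157, 223.
Gme7I cuts after base 3 of each site, so after positions 114, 159, 225.
Circular molecule, 3 cuts → 3 fragments:
  115–159 → 45 bp
  160–225 → 66 bp
  226–237 then 1–114 → 12 + 114 = 126 bp
Sorted largest to smallest: 126, 66, 45 bp.

126, 66, 45 bp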